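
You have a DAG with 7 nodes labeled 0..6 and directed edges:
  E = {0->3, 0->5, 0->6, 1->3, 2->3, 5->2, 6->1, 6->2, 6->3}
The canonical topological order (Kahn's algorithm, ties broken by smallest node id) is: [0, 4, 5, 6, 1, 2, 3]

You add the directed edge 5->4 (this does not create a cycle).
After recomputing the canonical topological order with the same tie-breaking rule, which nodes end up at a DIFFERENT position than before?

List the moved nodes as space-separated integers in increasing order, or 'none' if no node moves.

Old toposort: [0, 4, 5, 6, 1, 2, 3]
Added edge 5->4
Recompute Kahn (smallest-id tiebreak):
  initial in-degrees: [0, 1, 2, 4, 1, 1, 1]
  ready (indeg=0): [0]
  pop 0: indeg[3]->3; indeg[5]->0; indeg[6]->0 | ready=[5, 6] | order so far=[0]
  pop 5: indeg[2]->1; indeg[4]->0 | ready=[4, 6] | order so far=[0, 5]
  pop 4: no out-edges | ready=[6] | order so far=[0, 5, 4]
  pop 6: indeg[1]->0; indeg[2]->0; indeg[3]->2 | ready=[1, 2] | order so far=[0, 5, 4, 6]
  pop 1: indeg[3]->1 | ready=[2] | order so far=[0, 5, 4, 6, 1]
  pop 2: indeg[3]->0 | ready=[3] | order so far=[0, 5, 4, 6, 1, 2]
  pop 3: no out-edges | ready=[] | order so far=[0, 5, 4, 6, 1, 2, 3]
New canonical toposort: [0, 5, 4, 6, 1, 2, 3]
Compare positions:
  Node 0: index 0 -> 0 (same)
  Node 1: index 4 -> 4 (same)
  Node 2: index 5 -> 5 (same)
  Node 3: index 6 -> 6 (same)
  Node 4: index 1 -> 2 (moved)
  Node 5: index 2 -> 1 (moved)
  Node 6: index 3 -> 3 (same)
Nodes that changed position: 4 5

Answer: 4 5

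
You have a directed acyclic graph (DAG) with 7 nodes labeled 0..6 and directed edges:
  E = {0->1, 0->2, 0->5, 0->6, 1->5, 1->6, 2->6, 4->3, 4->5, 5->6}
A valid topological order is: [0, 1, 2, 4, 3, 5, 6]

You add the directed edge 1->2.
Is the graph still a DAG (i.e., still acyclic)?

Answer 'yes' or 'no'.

Given toposort: [0, 1, 2, 4, 3, 5, 6]
Position of 1: index 1; position of 2: index 2
New edge 1->2: forward
Forward edge: respects the existing order. Still a DAG, same toposort still valid.
Still a DAG? yes

Answer: yes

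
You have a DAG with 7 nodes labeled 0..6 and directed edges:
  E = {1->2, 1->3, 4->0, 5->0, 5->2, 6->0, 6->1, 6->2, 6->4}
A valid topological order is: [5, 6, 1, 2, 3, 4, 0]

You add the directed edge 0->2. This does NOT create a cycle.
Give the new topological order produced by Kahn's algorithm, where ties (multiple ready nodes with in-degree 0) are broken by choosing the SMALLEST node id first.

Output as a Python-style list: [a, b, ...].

Answer: [5, 6, 1, 3, 4, 0, 2]

Derivation:
Old toposort: [5, 6, 1, 2, 3, 4, 0]
Added edge: 0->2
Position of 0 (6) > position of 2 (3). Must reorder: 0 must now come before 2.
Run Kahn's algorithm (break ties by smallest node id):
  initial in-degrees: [3, 1, 4, 1, 1, 0, 0]
  ready (indeg=0): [5, 6]
  pop 5: indeg[0]->2; indeg[2]->3 | ready=[6] | order so far=[5]
  pop 6: indeg[0]->1; indeg[1]->0; indeg[2]->2; indeg[4]->0 | ready=[1, 4] | order so far=[5, 6]
  pop 1: indeg[2]->1; indeg[3]->0 | ready=[3, 4] | order so far=[5, 6, 1]
  pop 3: no out-edges | ready=[4] | order so far=[5, 6, 1, 3]
  pop 4: indeg[0]->0 | ready=[0] | order so far=[5, 6, 1, 3, 4]
  pop 0: indeg[2]->0 | ready=[2] | order so far=[5, 6, 1, 3, 4, 0]
  pop 2: no out-edges | ready=[] | order so far=[5, 6, 1, 3, 4, 0, 2]
  Result: [5, 6, 1, 3, 4, 0, 2]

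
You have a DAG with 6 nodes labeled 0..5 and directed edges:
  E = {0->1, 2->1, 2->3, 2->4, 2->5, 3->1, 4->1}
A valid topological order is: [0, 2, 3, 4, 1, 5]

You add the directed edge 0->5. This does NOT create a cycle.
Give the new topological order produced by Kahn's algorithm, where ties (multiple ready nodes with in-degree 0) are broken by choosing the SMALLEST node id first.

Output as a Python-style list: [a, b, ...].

Answer: [0, 2, 3, 4, 1, 5]

Derivation:
Old toposort: [0, 2, 3, 4, 1, 5]
Added edge: 0->5
Position of 0 (0) < position of 5 (5). Old order still valid.
Run Kahn's algorithm (break ties by smallest node id):
  initial in-degrees: [0, 4, 0, 1, 1, 2]
  ready (indeg=0): [0, 2]
  pop 0: indeg[1]->3; indeg[5]->1 | ready=[2] | order so far=[0]
  pop 2: indeg[1]->2; indeg[3]->0; indeg[4]->0; indeg[5]->0 | ready=[3, 4, 5] | order so far=[0, 2]
  pop 3: indeg[1]->1 | ready=[4, 5] | order so far=[0, 2, 3]
  pop 4: indeg[1]->0 | ready=[1, 5] | order so far=[0, 2, 3, 4]
  pop 1: no out-edges | ready=[5] | order so far=[0, 2, 3, 4, 1]
  pop 5: no out-edges | ready=[] | order so far=[0, 2, 3, 4, 1, 5]
  Result: [0, 2, 3, 4, 1, 5]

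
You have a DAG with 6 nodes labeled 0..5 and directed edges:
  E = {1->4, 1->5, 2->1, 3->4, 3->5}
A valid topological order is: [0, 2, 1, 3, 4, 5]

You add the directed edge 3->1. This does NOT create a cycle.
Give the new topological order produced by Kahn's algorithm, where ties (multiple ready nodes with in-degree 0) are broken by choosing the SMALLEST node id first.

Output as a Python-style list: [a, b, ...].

Answer: [0, 2, 3, 1, 4, 5]

Derivation:
Old toposort: [0, 2, 1, 3, 4, 5]
Added edge: 3->1
Position of 3 (3) > position of 1 (2). Must reorder: 3 must now come before 1.
Run Kahn's algorithm (break ties by smallest node id):
  initial in-degrees: [0, 2, 0, 0, 2, 2]
  ready (indeg=0): [0, 2, 3]
  pop 0: no out-edges | ready=[2, 3] | order so far=[0]
  pop 2: indeg[1]->1 | ready=[3] | order so far=[0, 2]
  pop 3: indeg[1]->0; indeg[4]->1; indeg[5]->1 | ready=[1] | order so far=[0, 2, 3]
  pop 1: indeg[4]->0; indeg[5]->0 | ready=[4, 5] | order so far=[0, 2, 3, 1]
  pop 4: no out-edges | ready=[5] | order so far=[0, 2, 3, 1, 4]
  pop 5: no out-edges | ready=[] | order so far=[0, 2, 3, 1, 4, 5]
  Result: [0, 2, 3, 1, 4, 5]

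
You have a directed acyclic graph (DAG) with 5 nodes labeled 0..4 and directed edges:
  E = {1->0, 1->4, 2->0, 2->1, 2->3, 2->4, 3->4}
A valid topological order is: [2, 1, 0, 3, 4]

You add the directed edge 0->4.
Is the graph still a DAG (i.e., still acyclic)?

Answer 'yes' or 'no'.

Answer: yes

Derivation:
Given toposort: [2, 1, 0, 3, 4]
Position of 0: index 2; position of 4: index 4
New edge 0->4: forward
Forward edge: respects the existing order. Still a DAG, same toposort still valid.
Still a DAG? yes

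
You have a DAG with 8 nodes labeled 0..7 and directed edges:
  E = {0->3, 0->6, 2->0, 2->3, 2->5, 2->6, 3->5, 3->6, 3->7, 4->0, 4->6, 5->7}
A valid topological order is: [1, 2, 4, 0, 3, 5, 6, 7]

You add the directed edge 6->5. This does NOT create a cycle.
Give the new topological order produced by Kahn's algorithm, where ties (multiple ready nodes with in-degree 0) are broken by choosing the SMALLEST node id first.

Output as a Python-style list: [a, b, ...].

Old toposort: [1, 2, 4, 0, 3, 5, 6, 7]
Added edge: 6->5
Position of 6 (6) > position of 5 (5). Must reorder: 6 must now come before 5.
Run Kahn's algorithm (break ties by smallest node id):
  initial in-degrees: [2, 0, 0, 2, 0, 3, 4, 2]
  ready (indeg=0): [1, 2, 4]
  pop 1: no out-edges | ready=[2, 4] | order so far=[1]
  pop 2: indeg[0]->1; indeg[3]->1; indeg[5]->2; indeg[6]->3 | ready=[4] | order so far=[1, 2]
  pop 4: indeg[0]->0; indeg[6]->2 | ready=[0] | order so far=[1, 2, 4]
  pop 0: indeg[3]->0; indeg[6]->1 | ready=[3] | order so far=[1, 2, 4, 0]
  pop 3: indeg[5]->1; indeg[6]->0; indeg[7]->1 | ready=[6] | order so far=[1, 2, 4, 0, 3]
  pop 6: indeg[5]->0 | ready=[5] | order so far=[1, 2, 4, 0, 3, 6]
  pop 5: indeg[7]->0 | ready=[7] | order so far=[1, 2, 4, 0, 3, 6, 5]
  pop 7: no out-edges | ready=[] | order so far=[1, 2, 4, 0, 3, 6, 5, 7]
  Result: [1, 2, 4, 0, 3, 6, 5, 7]

Answer: [1, 2, 4, 0, 3, 6, 5, 7]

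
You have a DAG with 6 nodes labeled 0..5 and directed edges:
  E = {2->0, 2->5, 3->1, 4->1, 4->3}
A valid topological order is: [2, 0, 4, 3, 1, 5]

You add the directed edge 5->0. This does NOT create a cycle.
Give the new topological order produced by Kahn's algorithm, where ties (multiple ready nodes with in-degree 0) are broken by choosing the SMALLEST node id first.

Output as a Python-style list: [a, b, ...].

Answer: [2, 4, 3, 1, 5, 0]

Derivation:
Old toposort: [2, 0, 4, 3, 1, 5]
Added edge: 5->0
Position of 5 (5) > position of 0 (1). Must reorder: 5 must now come before 0.
Run Kahn's algorithm (break ties by smallest node id):
  initial in-degrees: [2, 2, 0, 1, 0, 1]
  ready (indeg=0): [2, 4]
  pop 2: indeg[0]->1; indeg[5]->0 | ready=[4, 5] | order so far=[2]
  pop 4: indeg[1]->1; indeg[3]->0 | ready=[3, 5] | order so far=[2, 4]
  pop 3: indeg[1]->0 | ready=[1, 5] | order so far=[2, 4, 3]
  pop 1: no out-edges | ready=[5] | order so far=[2, 4, 3, 1]
  pop 5: indeg[0]->0 | ready=[0] | order so far=[2, 4, 3, 1, 5]
  pop 0: no out-edges | ready=[] | order so far=[2, 4, 3, 1, 5, 0]
  Result: [2, 4, 3, 1, 5, 0]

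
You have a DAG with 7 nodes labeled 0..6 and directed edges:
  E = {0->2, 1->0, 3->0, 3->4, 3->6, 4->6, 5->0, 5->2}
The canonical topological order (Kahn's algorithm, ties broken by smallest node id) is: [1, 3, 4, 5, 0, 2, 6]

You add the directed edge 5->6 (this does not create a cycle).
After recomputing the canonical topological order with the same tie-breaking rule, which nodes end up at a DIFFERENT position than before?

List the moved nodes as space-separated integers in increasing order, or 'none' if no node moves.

Old toposort: [1, 3, 4, 5, 0, 2, 6]
Added edge 5->6
Recompute Kahn (smallest-id tiebreak):
  initial in-degrees: [3, 0, 2, 0, 1, 0, 3]
  ready (indeg=0): [1, 3, 5]
  pop 1: indeg[0]->2 | ready=[3, 5] | order so far=[1]
  pop 3: indeg[0]->1; indeg[4]->0; indeg[6]->2 | ready=[4, 5] | order so far=[1, 3]
  pop 4: indeg[6]->1 | ready=[5] | order so far=[1, 3, 4]
  pop 5: indeg[0]->0; indeg[2]->1; indeg[6]->0 | ready=[0, 6] | order so far=[1, 3, 4, 5]
  pop 0: indeg[2]->0 | ready=[2, 6] | order so far=[1, 3, 4, 5, 0]
  pop 2: no out-edges | ready=[6] | order so far=[1, 3, 4, 5, 0, 2]
  pop 6: no out-edges | ready=[] | order so far=[1, 3, 4, 5, 0, 2, 6]
New canonical toposort: [1, 3, 4, 5, 0, 2, 6]
Compare positions:
  Node 0: index 4 -> 4 (same)
  Node 1: index 0 -> 0 (same)
  Node 2: index 5 -> 5 (same)
  Node 3: index 1 -> 1 (same)
  Node 4: index 2 -> 2 (same)
  Node 5: index 3 -> 3 (same)
  Node 6: index 6 -> 6 (same)
Nodes that changed position: none

Answer: none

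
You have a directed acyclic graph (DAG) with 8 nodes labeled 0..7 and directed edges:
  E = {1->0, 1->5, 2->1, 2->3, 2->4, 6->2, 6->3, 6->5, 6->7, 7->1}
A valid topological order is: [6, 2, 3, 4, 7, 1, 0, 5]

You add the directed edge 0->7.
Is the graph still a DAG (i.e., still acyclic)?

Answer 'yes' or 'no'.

Answer: no

Derivation:
Given toposort: [6, 2, 3, 4, 7, 1, 0, 5]
Position of 0: index 6; position of 7: index 4
New edge 0->7: backward (u after v in old order)
Backward edge: old toposort is now invalid. Check if this creates a cycle.
Does 7 already reach 0? Reachable from 7: [0, 1, 5, 7]. YES -> cycle!
Still a DAG? no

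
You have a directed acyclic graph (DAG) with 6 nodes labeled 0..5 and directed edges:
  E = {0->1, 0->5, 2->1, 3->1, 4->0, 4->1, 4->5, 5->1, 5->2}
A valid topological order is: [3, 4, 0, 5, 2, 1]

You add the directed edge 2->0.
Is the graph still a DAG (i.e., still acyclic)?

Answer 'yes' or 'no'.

Answer: no

Derivation:
Given toposort: [3, 4, 0, 5, 2, 1]
Position of 2: index 4; position of 0: index 2
New edge 2->0: backward (u after v in old order)
Backward edge: old toposort is now invalid. Check if this creates a cycle.
Does 0 already reach 2? Reachable from 0: [0, 1, 2, 5]. YES -> cycle!
Still a DAG? no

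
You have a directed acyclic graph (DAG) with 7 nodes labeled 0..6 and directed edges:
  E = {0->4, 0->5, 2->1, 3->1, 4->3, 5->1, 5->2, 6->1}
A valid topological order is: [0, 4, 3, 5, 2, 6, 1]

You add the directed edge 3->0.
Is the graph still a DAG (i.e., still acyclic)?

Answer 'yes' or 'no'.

Given toposort: [0, 4, 3, 5, 2, 6, 1]
Position of 3: index 2; position of 0: index 0
New edge 3->0: backward (u after v in old order)
Backward edge: old toposort is now invalid. Check if this creates a cycle.
Does 0 already reach 3? Reachable from 0: [0, 1, 2, 3, 4, 5]. YES -> cycle!
Still a DAG? no

Answer: no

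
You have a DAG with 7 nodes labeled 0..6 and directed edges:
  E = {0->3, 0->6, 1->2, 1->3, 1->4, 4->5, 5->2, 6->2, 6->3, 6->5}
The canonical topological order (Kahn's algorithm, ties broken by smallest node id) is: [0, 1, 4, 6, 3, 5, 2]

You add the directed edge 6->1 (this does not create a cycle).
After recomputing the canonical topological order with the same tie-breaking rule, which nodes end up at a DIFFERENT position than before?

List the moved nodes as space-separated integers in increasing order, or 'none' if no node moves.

Answer: 1 3 4 6

Derivation:
Old toposort: [0, 1, 4, 6, 3, 5, 2]
Added edge 6->1
Recompute Kahn (smallest-id tiebreak):
  initial in-degrees: [0, 1, 3, 3, 1, 2, 1]
  ready (indeg=0): [0]
  pop 0: indeg[3]->2; indeg[6]->0 | ready=[6] | order so far=[0]
  pop 6: indeg[1]->0; indeg[2]->2; indeg[3]->1; indeg[5]->1 | ready=[1] | order so far=[0, 6]
  pop 1: indeg[2]->1; indeg[3]->0; indeg[4]->0 | ready=[3, 4] | order so far=[0, 6, 1]
  pop 3: no out-edges | ready=[4] | order so far=[0, 6, 1, 3]
  pop 4: indeg[5]->0 | ready=[5] | order so far=[0, 6, 1, 3, 4]
  pop 5: indeg[2]->0 | ready=[2] | order so far=[0, 6, 1, 3, 4, 5]
  pop 2: no out-edges | ready=[] | order so far=[0, 6, 1, 3, 4, 5, 2]
New canonical toposort: [0, 6, 1, 3, 4, 5, 2]
Compare positions:
  Node 0: index 0 -> 0 (same)
  Node 1: index 1 -> 2 (moved)
  Node 2: index 6 -> 6 (same)
  Node 3: index 4 -> 3 (moved)
  Node 4: index 2 -> 4 (moved)
  Node 5: index 5 -> 5 (same)
  Node 6: index 3 -> 1 (moved)
Nodes that changed position: 1 3 4 6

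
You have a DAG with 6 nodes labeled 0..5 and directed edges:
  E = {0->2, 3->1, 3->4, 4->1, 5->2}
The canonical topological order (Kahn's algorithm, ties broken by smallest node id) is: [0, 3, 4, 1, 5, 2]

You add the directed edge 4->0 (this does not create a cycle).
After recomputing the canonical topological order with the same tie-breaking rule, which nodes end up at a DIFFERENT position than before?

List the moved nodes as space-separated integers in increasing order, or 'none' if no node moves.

Old toposort: [0, 3, 4, 1, 5, 2]
Added edge 4->0
Recompute Kahn (smallest-id tiebreak):
  initial in-degrees: [1, 2, 2, 0, 1, 0]
  ready (indeg=0): [3, 5]
  pop 3: indeg[1]->1; indeg[4]->0 | ready=[4, 5] | order so far=[3]
  pop 4: indeg[0]->0; indeg[1]->0 | ready=[0, 1, 5] | order so far=[3, 4]
  pop 0: indeg[2]->1 | ready=[1, 5] | order so far=[3, 4, 0]
  pop 1: no out-edges | ready=[5] | order so far=[3, 4, 0, 1]
  pop 5: indeg[2]->0 | ready=[2] | order so far=[3, 4, 0, 1, 5]
  pop 2: no out-edges | ready=[] | order so far=[3, 4, 0, 1, 5, 2]
New canonical toposort: [3, 4, 0, 1, 5, 2]
Compare positions:
  Node 0: index 0 -> 2 (moved)
  Node 1: index 3 -> 3 (same)
  Node 2: index 5 -> 5 (same)
  Node 3: index 1 -> 0 (moved)
  Node 4: index 2 -> 1 (moved)
  Node 5: index 4 -> 4 (same)
Nodes that changed position: 0 3 4

Answer: 0 3 4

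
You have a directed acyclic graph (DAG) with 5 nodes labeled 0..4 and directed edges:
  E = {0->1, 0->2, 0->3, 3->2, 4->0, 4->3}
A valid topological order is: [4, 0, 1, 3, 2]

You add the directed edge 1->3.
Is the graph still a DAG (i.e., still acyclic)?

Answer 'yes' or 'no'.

Answer: yes

Derivation:
Given toposort: [4, 0, 1, 3, 2]
Position of 1: index 2; position of 3: index 3
New edge 1->3: forward
Forward edge: respects the existing order. Still a DAG, same toposort still valid.
Still a DAG? yes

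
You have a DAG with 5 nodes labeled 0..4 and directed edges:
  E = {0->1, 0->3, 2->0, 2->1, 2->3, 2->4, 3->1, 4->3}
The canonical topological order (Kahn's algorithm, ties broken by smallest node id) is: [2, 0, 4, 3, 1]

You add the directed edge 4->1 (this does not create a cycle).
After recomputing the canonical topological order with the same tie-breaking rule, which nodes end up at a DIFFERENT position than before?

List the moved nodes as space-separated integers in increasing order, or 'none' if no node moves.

Old toposort: [2, 0, 4, 3, 1]
Added edge 4->1
Recompute Kahn (smallest-id tiebreak):
  initial in-degrees: [1, 4, 0, 3, 1]
  ready (indeg=0): [2]
  pop 2: indeg[0]->0; indeg[1]->3; indeg[3]->2; indeg[4]->0 | ready=[0, 4] | order so far=[2]
  pop 0: indeg[1]->2; indeg[3]->1 | ready=[4] | order so far=[2, 0]
  pop 4: indeg[1]->1; indeg[3]->0 | ready=[3] | order so far=[2, 0, 4]
  pop 3: indeg[1]->0 | ready=[1] | order so far=[2, 0, 4, 3]
  pop 1: no out-edges | ready=[] | order so far=[2, 0, 4, 3, 1]
New canonical toposort: [2, 0, 4, 3, 1]
Compare positions:
  Node 0: index 1 -> 1 (same)
  Node 1: index 4 -> 4 (same)
  Node 2: index 0 -> 0 (same)
  Node 3: index 3 -> 3 (same)
  Node 4: index 2 -> 2 (same)
Nodes that changed position: none

Answer: none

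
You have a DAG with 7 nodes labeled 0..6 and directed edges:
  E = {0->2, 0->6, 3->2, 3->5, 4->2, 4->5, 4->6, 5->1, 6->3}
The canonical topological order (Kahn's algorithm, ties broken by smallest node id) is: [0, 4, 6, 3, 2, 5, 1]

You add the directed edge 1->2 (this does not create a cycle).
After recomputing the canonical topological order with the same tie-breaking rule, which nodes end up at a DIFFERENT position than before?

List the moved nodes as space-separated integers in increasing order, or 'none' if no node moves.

Old toposort: [0, 4, 6, 3, 2, 5, 1]
Added edge 1->2
Recompute Kahn (smallest-id tiebreak):
  initial in-degrees: [0, 1, 4, 1, 0, 2, 2]
  ready (indeg=0): [0, 4]
  pop 0: indeg[2]->3; indeg[6]->1 | ready=[4] | order so far=[0]
  pop 4: indeg[2]->2; indeg[5]->1; indeg[6]->0 | ready=[6] | order so far=[0, 4]
  pop 6: indeg[3]->0 | ready=[3] | order so far=[0, 4, 6]
  pop 3: indeg[2]->1; indeg[5]->0 | ready=[5] | order so far=[0, 4, 6, 3]
  pop 5: indeg[1]->0 | ready=[1] | order so far=[0, 4, 6, 3, 5]
  pop 1: indeg[2]->0 | ready=[2] | order so far=[0, 4, 6, 3, 5, 1]
  pop 2: no out-edges | ready=[] | order so far=[0, 4, 6, 3, 5, 1, 2]
New canonical toposort: [0, 4, 6, 3, 5, 1, 2]
Compare positions:
  Node 0: index 0 -> 0 (same)
  Node 1: index 6 -> 5 (moved)
  Node 2: index 4 -> 6 (moved)
  Node 3: index 3 -> 3 (same)
  Node 4: index 1 -> 1 (same)
  Node 5: index 5 -> 4 (moved)
  Node 6: index 2 -> 2 (same)
Nodes that changed position: 1 2 5

Answer: 1 2 5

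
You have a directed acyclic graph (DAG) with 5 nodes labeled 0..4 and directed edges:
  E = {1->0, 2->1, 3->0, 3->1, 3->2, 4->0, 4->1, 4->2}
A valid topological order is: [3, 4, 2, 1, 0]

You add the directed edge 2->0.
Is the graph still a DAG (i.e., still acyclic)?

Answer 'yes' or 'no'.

Answer: yes

Derivation:
Given toposort: [3, 4, 2, 1, 0]
Position of 2: index 2; position of 0: index 4
New edge 2->0: forward
Forward edge: respects the existing order. Still a DAG, same toposort still valid.
Still a DAG? yes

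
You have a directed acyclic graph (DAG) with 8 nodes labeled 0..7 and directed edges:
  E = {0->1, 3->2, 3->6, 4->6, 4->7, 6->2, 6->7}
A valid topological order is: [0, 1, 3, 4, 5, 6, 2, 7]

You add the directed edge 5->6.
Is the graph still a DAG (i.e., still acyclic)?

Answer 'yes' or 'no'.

Answer: yes

Derivation:
Given toposort: [0, 1, 3, 4, 5, 6, 2, 7]
Position of 5: index 4; position of 6: index 5
New edge 5->6: forward
Forward edge: respects the existing order. Still a DAG, same toposort still valid.
Still a DAG? yes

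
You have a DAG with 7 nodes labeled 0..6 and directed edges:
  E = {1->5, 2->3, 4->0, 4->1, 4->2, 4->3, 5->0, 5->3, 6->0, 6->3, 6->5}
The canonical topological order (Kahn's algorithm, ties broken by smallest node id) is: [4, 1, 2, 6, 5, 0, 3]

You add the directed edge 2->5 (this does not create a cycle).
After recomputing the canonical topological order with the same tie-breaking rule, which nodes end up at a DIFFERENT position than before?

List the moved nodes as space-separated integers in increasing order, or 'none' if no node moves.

Old toposort: [4, 1, 2, 6, 5, 0, 3]
Added edge 2->5
Recompute Kahn (smallest-id tiebreak):
  initial in-degrees: [3, 1, 1, 4, 0, 3, 0]
  ready (indeg=0): [4, 6]
  pop 4: indeg[0]->2; indeg[1]->0; indeg[2]->0; indeg[3]->3 | ready=[1, 2, 6] | order so far=[4]
  pop 1: indeg[5]->2 | ready=[2, 6] | order so far=[4, 1]
  pop 2: indeg[3]->2; indeg[5]->1 | ready=[6] | order so far=[4, 1, 2]
  pop 6: indeg[0]->1; indeg[3]->1; indeg[5]->0 | ready=[5] | order so far=[4, 1, 2, 6]
  pop 5: indeg[0]->0; indeg[3]->0 | ready=[0, 3] | order so far=[4, 1, 2, 6, 5]
  pop 0: no out-edges | ready=[3] | order so far=[4, 1, 2, 6, 5, 0]
  pop 3: no out-edges | ready=[] | order so far=[4, 1, 2, 6, 5, 0, 3]
New canonical toposort: [4, 1, 2, 6, 5, 0, 3]
Compare positions:
  Node 0: index 5 -> 5 (same)
  Node 1: index 1 -> 1 (same)
  Node 2: index 2 -> 2 (same)
  Node 3: index 6 -> 6 (same)
  Node 4: index 0 -> 0 (same)
  Node 5: index 4 -> 4 (same)
  Node 6: index 3 -> 3 (same)
Nodes that changed position: none

Answer: none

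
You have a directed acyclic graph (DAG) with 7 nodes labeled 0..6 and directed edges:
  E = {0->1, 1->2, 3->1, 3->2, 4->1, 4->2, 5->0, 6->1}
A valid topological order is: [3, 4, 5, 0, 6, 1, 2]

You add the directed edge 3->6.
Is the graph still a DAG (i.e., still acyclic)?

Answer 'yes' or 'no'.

Given toposort: [3, 4, 5, 0, 6, 1, 2]
Position of 3: index 0; position of 6: index 4
New edge 3->6: forward
Forward edge: respects the existing order. Still a DAG, same toposort still valid.
Still a DAG? yes

Answer: yes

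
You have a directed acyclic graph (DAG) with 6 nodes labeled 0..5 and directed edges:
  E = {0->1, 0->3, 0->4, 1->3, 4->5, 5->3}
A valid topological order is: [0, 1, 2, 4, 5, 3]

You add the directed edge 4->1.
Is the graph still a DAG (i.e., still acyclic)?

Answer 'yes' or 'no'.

Answer: yes

Derivation:
Given toposort: [0, 1, 2, 4, 5, 3]
Position of 4: index 3; position of 1: index 1
New edge 4->1: backward (u after v in old order)
Backward edge: old toposort is now invalid. Check if this creates a cycle.
Does 1 already reach 4? Reachable from 1: [1, 3]. NO -> still a DAG (reorder needed).
Still a DAG? yes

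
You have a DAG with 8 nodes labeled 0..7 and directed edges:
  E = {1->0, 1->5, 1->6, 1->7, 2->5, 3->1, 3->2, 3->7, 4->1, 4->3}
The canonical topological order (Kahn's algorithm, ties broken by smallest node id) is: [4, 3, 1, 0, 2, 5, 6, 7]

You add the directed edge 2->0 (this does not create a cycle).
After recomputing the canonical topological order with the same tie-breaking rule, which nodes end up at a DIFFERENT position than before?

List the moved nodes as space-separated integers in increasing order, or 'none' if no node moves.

Answer: 0 2

Derivation:
Old toposort: [4, 3, 1, 0, 2, 5, 6, 7]
Added edge 2->0
Recompute Kahn (smallest-id tiebreak):
  initial in-degrees: [2, 2, 1, 1, 0, 2, 1, 2]
  ready (indeg=0): [4]
  pop 4: indeg[1]->1; indeg[3]->0 | ready=[3] | order so far=[4]
  pop 3: indeg[1]->0; indeg[2]->0; indeg[7]->1 | ready=[1, 2] | order so far=[4, 3]
  pop 1: indeg[0]->1; indeg[5]->1; indeg[6]->0; indeg[7]->0 | ready=[2, 6, 7] | order so far=[4, 3, 1]
  pop 2: indeg[0]->0; indeg[5]->0 | ready=[0, 5, 6, 7] | order so far=[4, 3, 1, 2]
  pop 0: no out-edges | ready=[5, 6, 7] | order so far=[4, 3, 1, 2, 0]
  pop 5: no out-edges | ready=[6, 7] | order so far=[4, 3, 1, 2, 0, 5]
  pop 6: no out-edges | ready=[7] | order so far=[4, 3, 1, 2, 0, 5, 6]
  pop 7: no out-edges | ready=[] | order so far=[4, 3, 1, 2, 0, 5, 6, 7]
New canonical toposort: [4, 3, 1, 2, 0, 5, 6, 7]
Compare positions:
  Node 0: index 3 -> 4 (moved)
  Node 1: index 2 -> 2 (same)
  Node 2: index 4 -> 3 (moved)
  Node 3: index 1 -> 1 (same)
  Node 4: index 0 -> 0 (same)
  Node 5: index 5 -> 5 (same)
  Node 6: index 6 -> 6 (same)
  Node 7: index 7 -> 7 (same)
Nodes that changed position: 0 2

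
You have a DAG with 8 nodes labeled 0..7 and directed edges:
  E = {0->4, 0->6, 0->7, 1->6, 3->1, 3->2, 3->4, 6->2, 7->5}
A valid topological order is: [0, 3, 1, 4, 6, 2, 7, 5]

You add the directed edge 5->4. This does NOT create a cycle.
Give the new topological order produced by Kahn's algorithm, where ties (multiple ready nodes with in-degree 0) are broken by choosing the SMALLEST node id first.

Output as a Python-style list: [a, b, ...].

Answer: [0, 3, 1, 6, 2, 7, 5, 4]

Derivation:
Old toposort: [0, 3, 1, 4, 6, 2, 7, 5]
Added edge: 5->4
Position of 5 (7) > position of 4 (3). Must reorder: 5 must now come before 4.
Run Kahn's algorithm (break ties by smallest node id):
  initial in-degrees: [0, 1, 2, 0, 3, 1, 2, 1]
  ready (indeg=0): [0, 3]
  pop 0: indeg[4]->2; indeg[6]->1; indeg[7]->0 | ready=[3, 7] | order so far=[0]
  pop 3: indeg[1]->0; indeg[2]->1; indeg[4]->1 | ready=[1, 7] | order so far=[0, 3]
  pop 1: indeg[6]->0 | ready=[6, 7] | order so far=[0, 3, 1]
  pop 6: indeg[2]->0 | ready=[2, 7] | order so far=[0, 3, 1, 6]
  pop 2: no out-edges | ready=[7] | order so far=[0, 3, 1, 6, 2]
  pop 7: indeg[5]->0 | ready=[5] | order so far=[0, 3, 1, 6, 2, 7]
  pop 5: indeg[4]->0 | ready=[4] | order so far=[0, 3, 1, 6, 2, 7, 5]
  pop 4: no out-edges | ready=[] | order so far=[0, 3, 1, 6, 2, 7, 5, 4]
  Result: [0, 3, 1, 6, 2, 7, 5, 4]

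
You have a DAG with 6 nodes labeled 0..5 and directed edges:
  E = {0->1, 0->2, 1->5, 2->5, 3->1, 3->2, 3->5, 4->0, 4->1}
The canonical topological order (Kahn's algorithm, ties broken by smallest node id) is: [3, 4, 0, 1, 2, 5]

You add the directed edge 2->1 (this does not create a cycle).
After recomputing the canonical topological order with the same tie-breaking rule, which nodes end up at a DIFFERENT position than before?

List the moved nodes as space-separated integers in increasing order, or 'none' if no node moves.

Old toposort: [3, 4, 0, 1, 2, 5]
Added edge 2->1
Recompute Kahn (smallest-id tiebreak):
  initial in-degrees: [1, 4, 2, 0, 0, 3]
  ready (indeg=0): [3, 4]
  pop 3: indeg[1]->3; indeg[2]->1; indeg[5]->2 | ready=[4] | order so far=[3]
  pop 4: indeg[0]->0; indeg[1]->2 | ready=[0] | order so far=[3, 4]
  pop 0: indeg[1]->1; indeg[2]->0 | ready=[2] | order so far=[3, 4, 0]
  pop 2: indeg[1]->0; indeg[5]->1 | ready=[1] | order so far=[3, 4, 0, 2]
  pop 1: indeg[5]->0 | ready=[5] | order so far=[3, 4, 0, 2, 1]
  pop 5: no out-edges | ready=[] | order so far=[3, 4, 0, 2, 1, 5]
New canonical toposort: [3, 4, 0, 2, 1, 5]
Compare positions:
  Node 0: index 2 -> 2 (same)
  Node 1: index 3 -> 4 (moved)
  Node 2: index 4 -> 3 (moved)
  Node 3: index 0 -> 0 (same)
  Node 4: index 1 -> 1 (same)
  Node 5: index 5 -> 5 (same)
Nodes that changed position: 1 2

Answer: 1 2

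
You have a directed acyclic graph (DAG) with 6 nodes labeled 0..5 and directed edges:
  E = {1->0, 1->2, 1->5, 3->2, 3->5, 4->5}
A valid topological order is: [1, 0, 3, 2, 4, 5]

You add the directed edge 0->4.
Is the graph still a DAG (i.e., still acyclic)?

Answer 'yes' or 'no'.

Given toposort: [1, 0, 3, 2, 4, 5]
Position of 0: index 1; position of 4: index 4
New edge 0->4: forward
Forward edge: respects the existing order. Still a DAG, same toposort still valid.
Still a DAG? yes

Answer: yes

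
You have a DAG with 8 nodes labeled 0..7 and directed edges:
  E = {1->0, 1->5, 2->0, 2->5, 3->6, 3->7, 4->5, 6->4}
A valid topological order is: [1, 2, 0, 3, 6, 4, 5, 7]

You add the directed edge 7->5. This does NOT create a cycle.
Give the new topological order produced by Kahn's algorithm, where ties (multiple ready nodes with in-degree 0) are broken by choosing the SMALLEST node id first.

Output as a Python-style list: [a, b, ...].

Old toposort: [1, 2, 0, 3, 6, 4, 5, 7]
Added edge: 7->5
Position of 7 (7) > position of 5 (6). Must reorder: 7 must now come before 5.
Run Kahn's algorithm (break ties by smallest node id):
  initial in-degrees: [2, 0, 0, 0, 1, 4, 1, 1]
  ready (indeg=0): [1, 2, 3]
  pop 1: indeg[0]->1; indeg[5]->3 | ready=[2, 3] | order so far=[1]
  pop 2: indeg[0]->0; indeg[5]->2 | ready=[0, 3] | order so far=[1, 2]
  pop 0: no out-edges | ready=[3] | order so far=[1, 2, 0]
  pop 3: indeg[6]->0; indeg[7]->0 | ready=[6, 7] | order so far=[1, 2, 0, 3]
  pop 6: indeg[4]->0 | ready=[4, 7] | order so far=[1, 2, 0, 3, 6]
  pop 4: indeg[5]->1 | ready=[7] | order so far=[1, 2, 0, 3, 6, 4]
  pop 7: indeg[5]->0 | ready=[5] | order so far=[1, 2, 0, 3, 6, 4, 7]
  pop 5: no out-edges | ready=[] | order so far=[1, 2, 0, 3, 6, 4, 7, 5]
  Result: [1, 2, 0, 3, 6, 4, 7, 5]

Answer: [1, 2, 0, 3, 6, 4, 7, 5]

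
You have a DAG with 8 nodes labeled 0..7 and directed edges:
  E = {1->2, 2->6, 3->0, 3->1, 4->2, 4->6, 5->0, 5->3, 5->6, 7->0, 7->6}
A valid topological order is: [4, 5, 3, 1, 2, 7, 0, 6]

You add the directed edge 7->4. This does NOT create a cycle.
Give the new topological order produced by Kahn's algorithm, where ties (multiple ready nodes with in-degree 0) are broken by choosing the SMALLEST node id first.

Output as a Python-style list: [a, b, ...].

Answer: [5, 3, 1, 7, 0, 4, 2, 6]

Derivation:
Old toposort: [4, 5, 3, 1, 2, 7, 0, 6]
Added edge: 7->4
Position of 7 (5) > position of 4 (0). Must reorder: 7 must now come before 4.
Run Kahn's algorithm (break ties by smallest node id):
  initial in-degrees: [3, 1, 2, 1, 1, 0, 4, 0]
  ready (indeg=0): [5, 7]
  pop 5: indeg[0]->2; indeg[3]->0; indeg[6]->3 | ready=[3, 7] | order so far=[5]
  pop 3: indeg[0]->1; indeg[1]->0 | ready=[1, 7] | order so far=[5, 3]
  pop 1: indeg[2]->1 | ready=[7] | order so far=[5, 3, 1]
  pop 7: indeg[0]->0; indeg[4]->0; indeg[6]->2 | ready=[0, 4] | order so far=[5, 3, 1, 7]
  pop 0: no out-edges | ready=[4] | order so far=[5, 3, 1, 7, 0]
  pop 4: indeg[2]->0; indeg[6]->1 | ready=[2] | order so far=[5, 3, 1, 7, 0, 4]
  pop 2: indeg[6]->0 | ready=[6] | order so far=[5, 3, 1, 7, 0, 4, 2]
  pop 6: no out-edges | ready=[] | order so far=[5, 3, 1, 7, 0, 4, 2, 6]
  Result: [5, 3, 1, 7, 0, 4, 2, 6]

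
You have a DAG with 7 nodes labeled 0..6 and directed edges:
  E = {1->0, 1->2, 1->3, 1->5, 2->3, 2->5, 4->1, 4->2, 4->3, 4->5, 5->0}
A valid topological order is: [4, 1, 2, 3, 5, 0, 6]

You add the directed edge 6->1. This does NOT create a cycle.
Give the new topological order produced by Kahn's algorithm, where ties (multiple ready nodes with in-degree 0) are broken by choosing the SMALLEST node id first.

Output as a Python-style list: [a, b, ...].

Old toposort: [4, 1, 2, 3, 5, 0, 6]
Added edge: 6->1
Position of 6 (6) > position of 1 (1). Must reorder: 6 must now come before 1.
Run Kahn's algorithm (break ties by smallest node id):
  initial in-degrees: [2, 2, 2, 3, 0, 3, 0]
  ready (indeg=0): [4, 6]
  pop 4: indeg[1]->1; indeg[2]->1; indeg[3]->2; indeg[5]->2 | ready=[6] | order so far=[4]
  pop 6: indeg[1]->0 | ready=[1] | order so far=[4, 6]
  pop 1: indeg[0]->1; indeg[2]->0; indeg[3]->1; indeg[5]->1 | ready=[2] | order so far=[4, 6, 1]
  pop 2: indeg[3]->0; indeg[5]->0 | ready=[3, 5] | order so far=[4, 6, 1, 2]
  pop 3: no out-edges | ready=[5] | order so far=[4, 6, 1, 2, 3]
  pop 5: indeg[0]->0 | ready=[0] | order so far=[4, 6, 1, 2, 3, 5]
  pop 0: no out-edges | ready=[] | order so far=[4, 6, 1, 2, 3, 5, 0]
  Result: [4, 6, 1, 2, 3, 5, 0]

Answer: [4, 6, 1, 2, 3, 5, 0]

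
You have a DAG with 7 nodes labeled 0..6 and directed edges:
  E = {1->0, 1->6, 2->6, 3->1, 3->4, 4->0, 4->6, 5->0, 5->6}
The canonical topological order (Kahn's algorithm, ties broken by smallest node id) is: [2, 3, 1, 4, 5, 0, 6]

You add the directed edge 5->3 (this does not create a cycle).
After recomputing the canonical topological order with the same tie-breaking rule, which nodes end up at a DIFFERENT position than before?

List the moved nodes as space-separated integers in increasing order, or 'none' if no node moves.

Old toposort: [2, 3, 1, 4, 5, 0, 6]
Added edge 5->3
Recompute Kahn (smallest-id tiebreak):
  initial in-degrees: [3, 1, 0, 1, 1, 0, 4]
  ready (indeg=0): [2, 5]
  pop 2: indeg[6]->3 | ready=[5] | order so far=[2]
  pop 5: indeg[0]->2; indeg[3]->0; indeg[6]->2 | ready=[3] | order so far=[2, 5]
  pop 3: indeg[1]->0; indeg[4]->0 | ready=[1, 4] | order so far=[2, 5, 3]
  pop 1: indeg[0]->1; indeg[6]->1 | ready=[4] | order so far=[2, 5, 3, 1]
  pop 4: indeg[0]->0; indeg[6]->0 | ready=[0, 6] | order so far=[2, 5, 3, 1, 4]
  pop 0: no out-edges | ready=[6] | order so far=[2, 5, 3, 1, 4, 0]
  pop 6: no out-edges | ready=[] | order so far=[2, 5, 3, 1, 4, 0, 6]
New canonical toposort: [2, 5, 3, 1, 4, 0, 6]
Compare positions:
  Node 0: index 5 -> 5 (same)
  Node 1: index 2 -> 3 (moved)
  Node 2: index 0 -> 0 (same)
  Node 3: index 1 -> 2 (moved)
  Node 4: index 3 -> 4 (moved)
  Node 5: index 4 -> 1 (moved)
  Node 6: index 6 -> 6 (same)
Nodes that changed position: 1 3 4 5

Answer: 1 3 4 5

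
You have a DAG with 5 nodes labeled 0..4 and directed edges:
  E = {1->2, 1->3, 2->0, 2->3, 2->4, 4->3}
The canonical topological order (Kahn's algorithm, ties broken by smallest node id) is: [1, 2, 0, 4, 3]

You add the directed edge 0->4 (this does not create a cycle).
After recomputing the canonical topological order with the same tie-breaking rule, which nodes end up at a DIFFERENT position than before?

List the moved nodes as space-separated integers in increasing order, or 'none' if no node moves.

Answer: none

Derivation:
Old toposort: [1, 2, 0, 4, 3]
Added edge 0->4
Recompute Kahn (smallest-id tiebreak):
  initial in-degrees: [1, 0, 1, 3, 2]
  ready (indeg=0): [1]
  pop 1: indeg[2]->0; indeg[3]->2 | ready=[2] | order so far=[1]
  pop 2: indeg[0]->0; indeg[3]->1; indeg[4]->1 | ready=[0] | order so far=[1, 2]
  pop 0: indeg[4]->0 | ready=[4] | order so far=[1, 2, 0]
  pop 4: indeg[3]->0 | ready=[3] | order so far=[1, 2, 0, 4]
  pop 3: no out-edges | ready=[] | order so far=[1, 2, 0, 4, 3]
New canonical toposort: [1, 2, 0, 4, 3]
Compare positions:
  Node 0: index 2 -> 2 (same)
  Node 1: index 0 -> 0 (same)
  Node 2: index 1 -> 1 (same)
  Node 3: index 4 -> 4 (same)
  Node 4: index 3 -> 3 (same)
Nodes that changed position: none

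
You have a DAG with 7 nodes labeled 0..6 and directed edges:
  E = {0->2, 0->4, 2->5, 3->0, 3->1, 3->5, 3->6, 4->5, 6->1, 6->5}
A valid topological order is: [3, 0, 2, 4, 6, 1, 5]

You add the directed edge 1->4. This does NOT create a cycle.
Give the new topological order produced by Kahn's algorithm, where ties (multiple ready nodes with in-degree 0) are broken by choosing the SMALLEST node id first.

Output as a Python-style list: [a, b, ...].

Old toposort: [3, 0, 2, 4, 6, 1, 5]
Added edge: 1->4
Position of 1 (5) > position of 4 (3). Must reorder: 1 must now come before 4.
Run Kahn's algorithm (break ties by smallest node id):
  initial in-degrees: [1, 2, 1, 0, 2, 4, 1]
  ready (indeg=0): [3]
  pop 3: indeg[0]->0; indeg[1]->1; indeg[5]->3; indeg[6]->0 | ready=[0, 6] | order so far=[3]
  pop 0: indeg[2]->0; indeg[4]->1 | ready=[2, 6] | order so far=[3, 0]
  pop 2: indeg[5]->2 | ready=[6] | order so far=[3, 0, 2]
  pop 6: indeg[1]->0; indeg[5]->1 | ready=[1] | order so far=[3, 0, 2, 6]
  pop 1: indeg[4]->0 | ready=[4] | order so far=[3, 0, 2, 6, 1]
  pop 4: indeg[5]->0 | ready=[5] | order so far=[3, 0, 2, 6, 1, 4]
  pop 5: no out-edges | ready=[] | order so far=[3, 0, 2, 6, 1, 4, 5]
  Result: [3, 0, 2, 6, 1, 4, 5]

Answer: [3, 0, 2, 6, 1, 4, 5]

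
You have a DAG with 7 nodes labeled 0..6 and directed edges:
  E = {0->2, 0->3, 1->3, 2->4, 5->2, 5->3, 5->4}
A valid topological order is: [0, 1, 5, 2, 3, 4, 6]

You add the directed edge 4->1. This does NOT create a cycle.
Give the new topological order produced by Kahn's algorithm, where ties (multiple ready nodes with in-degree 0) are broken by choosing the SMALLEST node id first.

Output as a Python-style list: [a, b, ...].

Answer: [0, 5, 2, 4, 1, 3, 6]

Derivation:
Old toposort: [0, 1, 5, 2, 3, 4, 6]
Added edge: 4->1
Position of 4 (5) > position of 1 (1). Must reorder: 4 must now come before 1.
Run Kahn's algorithm (break ties by smallest node id):
  initial in-degrees: [0, 1, 2, 3, 2, 0, 0]
  ready (indeg=0): [0, 5, 6]
  pop 0: indeg[2]->1; indeg[3]->2 | ready=[5, 6] | order so far=[0]
  pop 5: indeg[2]->0; indeg[3]->1; indeg[4]->1 | ready=[2, 6] | order so far=[0, 5]
  pop 2: indeg[4]->0 | ready=[4, 6] | order so far=[0, 5, 2]
  pop 4: indeg[1]->0 | ready=[1, 6] | order so far=[0, 5, 2, 4]
  pop 1: indeg[3]->0 | ready=[3, 6] | order so far=[0, 5, 2, 4, 1]
  pop 3: no out-edges | ready=[6] | order so far=[0, 5, 2, 4, 1, 3]
  pop 6: no out-edges | ready=[] | order so far=[0, 5, 2, 4, 1, 3, 6]
  Result: [0, 5, 2, 4, 1, 3, 6]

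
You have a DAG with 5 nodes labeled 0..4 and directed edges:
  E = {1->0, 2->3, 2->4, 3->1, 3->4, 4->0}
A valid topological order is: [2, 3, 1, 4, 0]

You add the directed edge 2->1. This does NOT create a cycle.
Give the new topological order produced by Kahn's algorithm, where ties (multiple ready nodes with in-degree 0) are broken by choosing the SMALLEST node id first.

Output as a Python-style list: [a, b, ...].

Answer: [2, 3, 1, 4, 0]

Derivation:
Old toposort: [2, 3, 1, 4, 0]
Added edge: 2->1
Position of 2 (0) < position of 1 (2). Old order still valid.
Run Kahn's algorithm (break ties by smallest node id):
  initial in-degrees: [2, 2, 0, 1, 2]
  ready (indeg=0): [2]
  pop 2: indeg[1]->1; indeg[3]->0; indeg[4]->1 | ready=[3] | order so far=[2]
  pop 3: indeg[1]->0; indeg[4]->0 | ready=[1, 4] | order so far=[2, 3]
  pop 1: indeg[0]->1 | ready=[4] | order so far=[2, 3, 1]
  pop 4: indeg[0]->0 | ready=[0] | order so far=[2, 3, 1, 4]
  pop 0: no out-edges | ready=[] | order so far=[2, 3, 1, 4, 0]
  Result: [2, 3, 1, 4, 0]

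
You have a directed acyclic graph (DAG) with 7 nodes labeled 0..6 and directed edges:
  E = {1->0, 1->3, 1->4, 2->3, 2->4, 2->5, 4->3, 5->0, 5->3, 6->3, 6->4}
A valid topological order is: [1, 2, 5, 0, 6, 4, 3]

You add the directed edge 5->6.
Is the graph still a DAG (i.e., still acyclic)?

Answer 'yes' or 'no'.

Answer: yes

Derivation:
Given toposort: [1, 2, 5, 0, 6, 4, 3]
Position of 5: index 2; position of 6: index 4
New edge 5->6: forward
Forward edge: respects the existing order. Still a DAG, same toposort still valid.
Still a DAG? yes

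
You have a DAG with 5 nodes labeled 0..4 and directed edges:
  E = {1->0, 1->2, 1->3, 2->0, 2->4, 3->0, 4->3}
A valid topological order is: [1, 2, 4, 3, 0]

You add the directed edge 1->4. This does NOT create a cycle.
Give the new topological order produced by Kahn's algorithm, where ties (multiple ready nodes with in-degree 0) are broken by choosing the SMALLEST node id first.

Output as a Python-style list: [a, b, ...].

Answer: [1, 2, 4, 3, 0]

Derivation:
Old toposort: [1, 2, 4, 3, 0]
Added edge: 1->4
Position of 1 (0) < position of 4 (2). Old order still valid.
Run Kahn's algorithm (break ties by smallest node id):
  initial in-degrees: [3, 0, 1, 2, 2]
  ready (indeg=0): [1]
  pop 1: indeg[0]->2; indeg[2]->0; indeg[3]->1; indeg[4]->1 | ready=[2] | order so far=[1]
  pop 2: indeg[0]->1; indeg[4]->0 | ready=[4] | order so far=[1, 2]
  pop 4: indeg[3]->0 | ready=[3] | order so far=[1, 2, 4]
  pop 3: indeg[0]->0 | ready=[0] | order so far=[1, 2, 4, 3]
  pop 0: no out-edges | ready=[] | order so far=[1, 2, 4, 3, 0]
  Result: [1, 2, 4, 3, 0]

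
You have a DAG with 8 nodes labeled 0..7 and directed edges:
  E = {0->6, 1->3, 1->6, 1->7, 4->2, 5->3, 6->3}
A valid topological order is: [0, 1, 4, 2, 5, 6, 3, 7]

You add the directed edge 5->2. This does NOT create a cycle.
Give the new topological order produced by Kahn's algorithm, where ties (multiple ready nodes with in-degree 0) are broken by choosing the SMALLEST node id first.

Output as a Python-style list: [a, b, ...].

Old toposort: [0, 1, 4, 2, 5, 6, 3, 7]
Added edge: 5->2
Position of 5 (4) > position of 2 (3). Must reorder: 5 must now come before 2.
Run Kahn's algorithm (break ties by smallest node id):
  initial in-degrees: [0, 0, 2, 3, 0, 0, 2, 1]
  ready (indeg=0): [0, 1, 4, 5]
  pop 0: indeg[6]->1 | ready=[1, 4, 5] | order so far=[0]
  pop 1: indeg[3]->2; indeg[6]->0; indeg[7]->0 | ready=[4, 5, 6, 7] | order so far=[0, 1]
  pop 4: indeg[2]->1 | ready=[5, 6, 7] | order so far=[0, 1, 4]
  pop 5: indeg[2]->0; indeg[3]->1 | ready=[2, 6, 7] | order so far=[0, 1, 4, 5]
  pop 2: no out-edges | ready=[6, 7] | order so far=[0, 1, 4, 5, 2]
  pop 6: indeg[3]->0 | ready=[3, 7] | order so far=[0, 1, 4, 5, 2, 6]
  pop 3: no out-edges | ready=[7] | order so far=[0, 1, 4, 5, 2, 6, 3]
  pop 7: no out-edges | ready=[] | order so far=[0, 1, 4, 5, 2, 6, 3, 7]
  Result: [0, 1, 4, 5, 2, 6, 3, 7]

Answer: [0, 1, 4, 5, 2, 6, 3, 7]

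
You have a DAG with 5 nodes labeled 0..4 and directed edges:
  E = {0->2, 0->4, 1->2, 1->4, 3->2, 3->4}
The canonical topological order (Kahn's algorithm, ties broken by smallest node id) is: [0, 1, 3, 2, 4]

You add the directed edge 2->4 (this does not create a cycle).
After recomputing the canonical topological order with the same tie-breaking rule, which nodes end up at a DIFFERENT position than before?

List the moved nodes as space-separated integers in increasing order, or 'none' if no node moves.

Old toposort: [0, 1, 3, 2, 4]
Added edge 2->4
Recompute Kahn (smallest-id tiebreak):
  initial in-degrees: [0, 0, 3, 0, 4]
  ready (indeg=0): [0, 1, 3]
  pop 0: indeg[2]->2; indeg[4]->3 | ready=[1, 3] | order so far=[0]
  pop 1: indeg[2]->1; indeg[4]->2 | ready=[3] | order so far=[0, 1]
  pop 3: indeg[2]->0; indeg[4]->1 | ready=[2] | order so far=[0, 1, 3]
  pop 2: indeg[4]->0 | ready=[4] | order so far=[0, 1, 3, 2]
  pop 4: no out-edges | ready=[] | order so far=[0, 1, 3, 2, 4]
New canonical toposort: [0, 1, 3, 2, 4]
Compare positions:
  Node 0: index 0 -> 0 (same)
  Node 1: index 1 -> 1 (same)
  Node 2: index 3 -> 3 (same)
  Node 3: index 2 -> 2 (same)
  Node 4: index 4 -> 4 (same)
Nodes that changed position: none

Answer: none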